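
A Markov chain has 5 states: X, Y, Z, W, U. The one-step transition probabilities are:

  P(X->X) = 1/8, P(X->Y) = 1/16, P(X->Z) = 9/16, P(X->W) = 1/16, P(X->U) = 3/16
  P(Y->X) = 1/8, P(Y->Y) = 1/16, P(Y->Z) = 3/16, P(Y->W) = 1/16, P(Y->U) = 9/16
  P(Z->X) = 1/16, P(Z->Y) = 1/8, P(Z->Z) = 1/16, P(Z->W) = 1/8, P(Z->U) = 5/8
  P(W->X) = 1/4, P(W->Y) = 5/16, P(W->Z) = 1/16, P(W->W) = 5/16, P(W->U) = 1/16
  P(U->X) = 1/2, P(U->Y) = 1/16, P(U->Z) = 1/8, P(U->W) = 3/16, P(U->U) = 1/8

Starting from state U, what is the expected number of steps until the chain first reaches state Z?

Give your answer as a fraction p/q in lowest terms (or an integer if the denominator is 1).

Let h_i = expected steps to first reach Z from state i.
Boundary: h_Z = 0.
First-step equations for the other states:
  h_X = 1 + 1/8*h_X + 1/16*h_Y + 9/16*h_Z + 1/16*h_W + 3/16*h_U
  h_Y = 1 + 1/8*h_X + 1/16*h_Y + 3/16*h_Z + 1/16*h_W + 9/16*h_U
  h_W = 1 + 1/4*h_X + 5/16*h_Y + 1/16*h_Z + 5/16*h_W + 1/16*h_U
  h_U = 1 + 1/2*h_X + 1/16*h_Y + 1/8*h_Z + 3/16*h_W + 1/8*h_U

Substituting h_Z = 0 and rearranging gives the linear system (I - Q) h = 1:
  [7/8, -1/16, -1/16, -3/16] . (h_X, h_Y, h_W, h_U) = 1
  [-1/8, 15/16, -1/16, -9/16] . (h_X, h_Y, h_W, h_U) = 1
  [-1/4, -5/16, 11/16, -1/16] . (h_X, h_Y, h_W, h_U) = 1
  [-1/2, -1/16, -3/16, 7/8] . (h_X, h_Y, h_W, h_U) = 1

Solving yields:
  h_X = 1312/505
  h_Y = 10256/2525
  h_W = 11616/2525
  h_U = 9856/2525

Starting state is U, so the expected hitting time is h_U = 9856/2525.

Answer: 9856/2525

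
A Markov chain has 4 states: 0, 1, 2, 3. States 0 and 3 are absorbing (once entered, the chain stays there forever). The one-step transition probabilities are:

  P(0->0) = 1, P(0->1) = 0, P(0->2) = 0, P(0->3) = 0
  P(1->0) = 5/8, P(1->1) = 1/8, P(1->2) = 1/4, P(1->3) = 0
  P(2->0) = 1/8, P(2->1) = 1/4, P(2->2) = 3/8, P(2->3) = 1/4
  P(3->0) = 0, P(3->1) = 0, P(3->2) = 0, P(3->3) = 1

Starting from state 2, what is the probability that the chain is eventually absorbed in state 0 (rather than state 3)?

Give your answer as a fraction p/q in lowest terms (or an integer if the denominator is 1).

Answer: 17/31

Derivation:
Let a_i = P(absorbed in 0 | start in state i).
Boundary conditions: a_0 = 1, a_3 = 0.
For each transient state i, a_i = sum_j P(i->j) * a_j:
  a_1 = 5/8*a_0 + 1/8*a_1 + 1/4*a_2 + 0*a_3
  a_2 = 1/8*a_0 + 1/4*a_1 + 3/8*a_2 + 1/4*a_3

Substituting a_0 = 1 and a_3 = 0, rearrange to (I - Q) a = r where r[i] = P(i -> 0):
  [7/8, -1/4] . (a_1, a_2) = 5/8
  [-1/4, 5/8] . (a_1, a_2) = 1/8

Solving yields:
  a_1 = 27/31
  a_2 = 17/31

Starting state is 2, so the absorption probability is a_2 = 17/31.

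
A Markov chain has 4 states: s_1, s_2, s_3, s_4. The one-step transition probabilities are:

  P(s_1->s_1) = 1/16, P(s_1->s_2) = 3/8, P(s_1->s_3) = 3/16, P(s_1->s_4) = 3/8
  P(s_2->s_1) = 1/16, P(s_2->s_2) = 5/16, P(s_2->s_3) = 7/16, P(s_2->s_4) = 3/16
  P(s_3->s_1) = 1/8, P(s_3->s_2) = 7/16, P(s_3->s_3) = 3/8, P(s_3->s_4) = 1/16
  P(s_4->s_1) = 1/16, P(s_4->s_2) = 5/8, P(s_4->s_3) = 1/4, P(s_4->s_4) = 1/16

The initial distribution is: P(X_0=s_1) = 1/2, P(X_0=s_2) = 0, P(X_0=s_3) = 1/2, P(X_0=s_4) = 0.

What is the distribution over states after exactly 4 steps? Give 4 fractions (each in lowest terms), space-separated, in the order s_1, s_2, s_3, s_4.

Answer: 11211/131072 53437/131072 24051/65536 9161/65536

Derivation:
Propagating the distribution step by step (d_{t+1} = d_t * P):
d_0 = (s_1=1/2, s_2=0, s_3=1/2, s_4=0)
  d_1[s_1] = 1/2*1/16 + 0*1/16 + 1/2*1/8 + 0*1/16 = 3/32
  d_1[s_2] = 1/2*3/8 + 0*5/16 + 1/2*7/16 + 0*5/8 = 13/32
  d_1[s_3] = 1/2*3/16 + 0*7/16 + 1/2*3/8 + 0*1/4 = 9/32
  d_1[s_4] = 1/2*3/8 + 0*3/16 + 1/2*1/16 + 0*1/16 = 7/32
d_1 = (s_1=3/32, s_2=13/32, s_3=9/32, s_4=7/32)
  d_2[s_1] = 3/32*1/16 + 13/32*1/16 + 9/32*1/8 + 7/32*1/16 = 41/512
  d_2[s_2] = 3/32*3/8 + 13/32*5/16 + 9/32*7/16 + 7/32*5/8 = 27/64
  d_2[s_3] = 3/32*3/16 + 13/32*7/16 + 9/32*3/8 + 7/32*1/4 = 91/256
  d_2[s_4] = 3/32*3/8 + 13/32*3/16 + 9/32*1/16 + 7/32*1/16 = 73/512
d_2 = (s_1=41/512, s_2=27/64, s_3=91/256, s_4=73/512)
  d_3[s_1] = 41/512*1/16 + 27/64*1/16 + 91/256*1/8 + 73/512*1/16 = 347/4096
  d_3[s_2] = 41/512*3/8 + 27/64*5/16 + 91/256*7/16 + 73/512*5/8 = 1665/4096
  d_3[s_3] = 41/512*3/16 + 27/64*7/16 + 91/256*3/8 + 73/512*1/4 = 3019/8192
  d_3[s_4] = 41/512*3/8 + 27/64*3/16 + 91/256*1/16 + 73/512*1/16 = 1149/8192
d_3 = (s_1=347/4096, s_2=1665/4096, s_3=3019/8192, s_4=1149/8192)
  d_4[s_1] = 347/4096*1/16 + 1665/4096*1/16 + 3019/8192*1/8 + 1149/8192*1/16 = 11211/131072
  d_4[s_2] = 347/4096*3/8 + 1665/4096*5/16 + 3019/8192*7/16 + 1149/8192*5/8 = 53437/131072
  d_4[s_3] = 347/4096*3/16 + 1665/4096*7/16 + 3019/8192*3/8 + 1149/8192*1/4 = 24051/65536
  d_4[s_4] = 347/4096*3/8 + 1665/4096*3/16 + 3019/8192*1/16 + 1149/8192*1/16 = 9161/65536
d_4 = (s_1=11211/131072, s_2=53437/131072, s_3=24051/65536, s_4=9161/65536)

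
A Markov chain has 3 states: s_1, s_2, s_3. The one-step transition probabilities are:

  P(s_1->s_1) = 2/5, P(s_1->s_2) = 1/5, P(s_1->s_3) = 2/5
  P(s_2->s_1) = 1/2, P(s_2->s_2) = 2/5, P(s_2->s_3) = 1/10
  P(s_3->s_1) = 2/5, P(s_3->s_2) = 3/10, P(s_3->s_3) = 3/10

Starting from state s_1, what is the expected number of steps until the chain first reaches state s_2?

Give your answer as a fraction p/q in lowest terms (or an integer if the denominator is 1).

Answer: 55/13

Derivation:
Let h_i = expected steps to first reach s_2 from state i.
Boundary: h_s_2 = 0.
First-step equations for the other states:
  h_s_1 = 1 + 2/5*h_s_1 + 1/5*h_s_2 + 2/5*h_s_3
  h_s_3 = 1 + 2/5*h_s_1 + 3/10*h_s_2 + 3/10*h_s_3

Substituting h_s_2 = 0 and rearranging gives the linear system (I - Q) h = 1:
  [3/5, -2/5] . (h_s_1, h_s_3) = 1
  [-2/5, 7/10] . (h_s_1, h_s_3) = 1

Solving yields:
  h_s_1 = 55/13
  h_s_3 = 50/13

Starting state is s_1, so the expected hitting time is h_s_1 = 55/13.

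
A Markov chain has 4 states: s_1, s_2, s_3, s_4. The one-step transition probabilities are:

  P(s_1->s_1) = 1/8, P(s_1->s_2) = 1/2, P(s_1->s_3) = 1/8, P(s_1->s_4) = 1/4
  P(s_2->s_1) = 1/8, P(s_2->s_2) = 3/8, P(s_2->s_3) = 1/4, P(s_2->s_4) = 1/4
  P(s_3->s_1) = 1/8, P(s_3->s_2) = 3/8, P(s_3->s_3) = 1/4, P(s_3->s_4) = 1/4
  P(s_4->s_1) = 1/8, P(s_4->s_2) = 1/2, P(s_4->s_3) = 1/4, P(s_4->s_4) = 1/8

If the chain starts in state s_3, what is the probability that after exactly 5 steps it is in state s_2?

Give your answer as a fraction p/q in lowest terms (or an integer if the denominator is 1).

Answer: 6855/16384

Derivation:
Computing P^5 by repeated multiplication:
P^1 =
  s_1: [1/8, 1/2, 1/8, 1/4]
  s_2: [1/8, 3/8, 1/4, 1/4]
  s_3: [1/8, 3/8, 1/4, 1/4]
  s_4: [1/8, 1/2, 1/4, 1/8]
P^2 =
  s_1: [1/8, 27/64, 15/64, 7/32]
  s_2: [1/8, 27/64, 15/64, 7/32]
  s_3: [1/8, 27/64, 15/64, 7/32]
  s_4: [1/8, 13/32, 15/64, 15/64]
P^3 =
  s_1: [1/8, 107/256, 15/64, 57/256]
  s_2: [1/8, 107/256, 15/64, 57/256]
  s_3: [1/8, 107/256, 15/64, 57/256]
  s_4: [1/8, 215/512, 15/64, 113/512]
P^4 =
  s_1: [1/8, 857/2048, 15/64, 455/2048]
  s_2: [1/8, 857/2048, 15/64, 455/2048]
  s_3: [1/8, 857/2048, 15/64, 455/2048]
  s_4: [1/8, 1713/4096, 15/64, 911/4096]
P^5 =
  s_1: [1/8, 6855/16384, 15/64, 3641/16384]
  s_2: [1/8, 6855/16384, 15/64, 3641/16384]
  s_3: [1/8, 6855/16384, 15/64, 3641/16384]
  s_4: [1/8, 13711/32768, 15/64, 7281/32768]

(P^5)[s_3 -> s_2] = 6855/16384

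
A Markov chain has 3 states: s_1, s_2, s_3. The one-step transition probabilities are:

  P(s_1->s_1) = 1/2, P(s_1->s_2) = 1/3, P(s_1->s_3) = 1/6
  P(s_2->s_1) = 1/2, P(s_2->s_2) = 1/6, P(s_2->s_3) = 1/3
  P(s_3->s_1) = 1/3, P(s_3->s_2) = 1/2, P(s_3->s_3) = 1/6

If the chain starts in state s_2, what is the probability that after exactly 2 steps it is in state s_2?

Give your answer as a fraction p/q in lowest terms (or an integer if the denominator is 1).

Answer: 13/36

Derivation:
Computing P^2 by repeated multiplication:
P^1 =
  s_1: [1/2, 1/3, 1/6]
  s_2: [1/2, 1/6, 1/3]
  s_3: [1/3, 1/2, 1/6]
P^2 =
  s_1: [17/36, 11/36, 2/9]
  s_2: [4/9, 13/36, 7/36]
  s_3: [17/36, 5/18, 1/4]

(P^2)[s_2 -> s_2] = 13/36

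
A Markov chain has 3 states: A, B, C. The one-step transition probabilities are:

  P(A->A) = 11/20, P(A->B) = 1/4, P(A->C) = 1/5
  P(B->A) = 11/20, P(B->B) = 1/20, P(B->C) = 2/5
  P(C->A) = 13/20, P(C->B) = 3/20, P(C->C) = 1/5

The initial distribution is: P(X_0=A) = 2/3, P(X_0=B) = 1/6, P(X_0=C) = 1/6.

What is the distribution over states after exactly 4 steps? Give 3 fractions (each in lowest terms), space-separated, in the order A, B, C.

Propagating the distribution step by step (d_{t+1} = d_t * P):
d_0 = (A=2/3, B=1/6, C=1/6)
  d_1[A] = 2/3*11/20 + 1/6*11/20 + 1/6*13/20 = 17/30
  d_1[B] = 2/3*1/4 + 1/6*1/20 + 1/6*3/20 = 1/5
  d_1[C] = 2/3*1/5 + 1/6*2/5 + 1/6*1/5 = 7/30
d_1 = (A=17/30, B=1/5, C=7/30)
  d_2[A] = 17/30*11/20 + 1/5*11/20 + 7/30*13/20 = 43/75
  d_2[B] = 17/30*1/4 + 1/5*1/20 + 7/30*3/20 = 14/75
  d_2[C] = 17/30*1/5 + 1/5*2/5 + 7/30*1/5 = 6/25
d_2 = (A=43/75, B=14/75, C=6/25)
  d_3[A] = 43/75*11/20 + 14/75*11/20 + 6/25*13/20 = 287/500
  d_3[B] = 43/75*1/4 + 14/75*1/20 + 6/25*3/20 = 283/1500
  d_3[C] = 43/75*1/5 + 14/75*2/5 + 6/25*1/5 = 89/375
d_3 = (A=287/500, B=283/1500, C=89/375)
  d_4[A] = 287/500*11/20 + 283/1500*11/20 + 89/375*13/20 = 4303/7500
  d_4[B] = 287/500*1/4 + 283/1500*1/20 + 89/375*3/20 = 707/3750
  d_4[C] = 287/500*1/5 + 283/1500*2/5 + 89/375*1/5 = 1783/7500
d_4 = (A=4303/7500, B=707/3750, C=1783/7500)

Answer: 4303/7500 707/3750 1783/7500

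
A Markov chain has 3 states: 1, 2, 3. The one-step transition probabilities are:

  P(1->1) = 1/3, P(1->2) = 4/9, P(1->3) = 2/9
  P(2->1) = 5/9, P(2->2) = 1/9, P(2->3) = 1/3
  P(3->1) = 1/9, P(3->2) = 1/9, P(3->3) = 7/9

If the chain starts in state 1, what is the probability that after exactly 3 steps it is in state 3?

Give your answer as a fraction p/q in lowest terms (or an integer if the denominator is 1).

Answer: 340/729

Derivation:
Computing P^3 by repeated multiplication:
P^1 =
  1: [1/3, 4/9, 2/9]
  2: [5/9, 1/9, 1/3]
  3: [1/9, 1/9, 7/9]
P^2 =
  1: [31/81, 2/9, 32/81]
  2: [23/81, 8/27, 34/81]
  3: [5/27, 4/27, 2/3]
P^3 =
  1: [215/729, 58/243, 340/729]
  2: [223/729, 50/243, 356/729]
  3: [53/243, 14/81, 148/243]

(P^3)[1 -> 3] = 340/729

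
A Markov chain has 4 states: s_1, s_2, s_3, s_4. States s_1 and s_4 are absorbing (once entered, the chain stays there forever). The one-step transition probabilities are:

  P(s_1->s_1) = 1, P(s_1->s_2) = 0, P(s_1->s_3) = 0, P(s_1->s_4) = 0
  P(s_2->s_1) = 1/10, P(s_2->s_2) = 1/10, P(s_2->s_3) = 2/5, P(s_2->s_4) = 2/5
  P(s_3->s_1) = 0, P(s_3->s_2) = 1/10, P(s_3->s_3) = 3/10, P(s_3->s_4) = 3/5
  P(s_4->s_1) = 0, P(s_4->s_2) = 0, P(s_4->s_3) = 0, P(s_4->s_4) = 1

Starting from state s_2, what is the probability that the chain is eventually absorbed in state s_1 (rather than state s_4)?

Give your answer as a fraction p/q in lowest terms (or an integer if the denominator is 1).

Answer: 7/59

Derivation:
Let a_i = P(absorbed in s_1 | start in state i).
Boundary conditions: a_s_1 = 1, a_s_4 = 0.
For each transient state i, a_i = sum_j P(i->j) * a_j:
  a_s_2 = 1/10*a_s_1 + 1/10*a_s_2 + 2/5*a_s_3 + 2/5*a_s_4
  a_s_3 = 0*a_s_1 + 1/10*a_s_2 + 3/10*a_s_3 + 3/5*a_s_4

Substituting a_s_1 = 1 and a_s_4 = 0, rearrange to (I - Q) a = r where r[i] = P(i -> s_1):
  [9/10, -2/5] . (a_s_2, a_s_3) = 1/10
  [-1/10, 7/10] . (a_s_2, a_s_3) = 0

Solving yields:
  a_s_2 = 7/59
  a_s_3 = 1/59

Starting state is s_2, so the absorption probability is a_s_2 = 7/59.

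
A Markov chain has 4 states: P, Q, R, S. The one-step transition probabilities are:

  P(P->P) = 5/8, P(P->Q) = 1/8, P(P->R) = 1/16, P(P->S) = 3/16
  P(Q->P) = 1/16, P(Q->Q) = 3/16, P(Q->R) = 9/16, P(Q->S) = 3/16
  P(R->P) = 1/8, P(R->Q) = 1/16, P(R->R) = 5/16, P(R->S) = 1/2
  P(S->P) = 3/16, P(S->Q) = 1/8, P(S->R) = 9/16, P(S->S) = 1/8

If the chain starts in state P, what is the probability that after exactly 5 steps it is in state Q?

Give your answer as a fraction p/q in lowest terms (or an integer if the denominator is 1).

Answer: 117829/1048576

Derivation:
Computing P^5 by repeated multiplication:
P^1 =
  P: [5/8, 1/8, 1/16, 3/16]
  Q: [1/16, 3/16, 9/16, 3/16]
  R: [1/8, 1/16, 5/16, 1/2]
  S: [3/16, 1/8, 9/16, 1/8]
P^2 =
  P: [113/256, 33/256, 15/64, 25/128]
  Q: [5/32, 13/128, 25/64, 45/128]
  R: [55/256, 7/64, 27/64, 65/256]
  S: [7/32, 25/256, 21/64, 91/256]
P^3 =
  P: [1433/4096, 485/4096, 145/512, 509/2048]
  Q: [7/32, 219/2048, 99/256, 589/2048]
  R: [989/4096, 27/256, 179/512, 1243/4096]
  S: [513/2048, 453/4096, 95/256, 1097/4096]
P^4 =
  P: [20189/65536, 7517/65536, 2595/8192, 8535/32768]
  Q: [4025/16384, 3523/32768, 365/1024, 9515/32768]
  R: [16915/65536, 899/8192, 2903/8192, 18205/65536]
  S: [4261/16384, 7125/65536, 1411/4096, 18791/65536]
P^5 =
  P: [302137/1048576, 117829/1048576, 43159/131072, 141669/524288]
  Q: [16991/65536, 57379/524288, 11487/32768, 147189/524288]
  R: [277405/1048576, 3595/32768, 45201/131072, 294523/1048576]
  S: [139545/524288, 115621/1048576, 11349/32768, 290697/1048576]

(P^5)[P -> Q] = 117829/1048576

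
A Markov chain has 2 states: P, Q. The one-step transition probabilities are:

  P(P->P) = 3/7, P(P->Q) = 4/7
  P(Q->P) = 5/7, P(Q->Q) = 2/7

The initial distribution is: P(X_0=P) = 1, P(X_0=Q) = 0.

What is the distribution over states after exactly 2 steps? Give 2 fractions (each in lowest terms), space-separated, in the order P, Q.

Answer: 29/49 20/49

Derivation:
Propagating the distribution step by step (d_{t+1} = d_t * P):
d_0 = (P=1, Q=0)
  d_1[P] = 1*3/7 + 0*5/7 = 3/7
  d_1[Q] = 1*4/7 + 0*2/7 = 4/7
d_1 = (P=3/7, Q=4/7)
  d_2[P] = 3/7*3/7 + 4/7*5/7 = 29/49
  d_2[Q] = 3/7*4/7 + 4/7*2/7 = 20/49
d_2 = (P=29/49, Q=20/49)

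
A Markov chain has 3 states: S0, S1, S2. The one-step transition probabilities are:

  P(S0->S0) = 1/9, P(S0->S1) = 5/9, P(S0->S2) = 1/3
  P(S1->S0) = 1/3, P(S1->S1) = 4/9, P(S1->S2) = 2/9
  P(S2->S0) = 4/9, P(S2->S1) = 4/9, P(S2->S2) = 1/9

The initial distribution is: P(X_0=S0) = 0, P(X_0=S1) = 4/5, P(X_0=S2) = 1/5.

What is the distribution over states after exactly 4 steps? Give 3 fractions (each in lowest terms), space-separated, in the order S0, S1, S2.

Propagating the distribution step by step (d_{t+1} = d_t * P):
d_0 = (S0=0, S1=4/5, S2=1/5)
  d_1[S0] = 0*1/9 + 4/5*1/3 + 1/5*4/9 = 16/45
  d_1[S1] = 0*5/9 + 4/5*4/9 + 1/5*4/9 = 4/9
  d_1[S2] = 0*1/3 + 4/5*2/9 + 1/5*1/9 = 1/5
d_1 = (S0=16/45, S1=4/9, S2=1/5)
  d_2[S0] = 16/45*1/9 + 4/9*1/3 + 1/5*4/9 = 112/405
  d_2[S1] = 16/45*5/9 + 4/9*4/9 + 1/5*4/9 = 196/405
  d_2[S2] = 16/45*1/3 + 4/9*2/9 + 1/5*1/9 = 97/405
d_2 = (S0=112/405, S1=196/405, S2=97/405)
  d_3[S0] = 112/405*1/9 + 196/405*1/3 + 97/405*4/9 = 1088/3645
  d_3[S1] = 112/405*5/9 + 196/405*4/9 + 97/405*4/9 = 1732/3645
  d_3[S2] = 112/405*1/3 + 196/405*2/9 + 97/405*1/9 = 55/243
d_3 = (S0=1088/3645, S1=1732/3645, S2=55/243)
  d_4[S0] = 1088/3645*1/9 + 1732/3645*1/3 + 55/243*4/9 = 9584/32805
  d_4[S1] = 1088/3645*5/9 + 1732/3645*4/9 + 55/243*4/9 = 15668/32805
  d_4[S2] = 1088/3645*1/3 + 1732/3645*2/9 + 55/243*1/9 = 7553/32805
d_4 = (S0=9584/32805, S1=15668/32805, S2=7553/32805)

Answer: 9584/32805 15668/32805 7553/32805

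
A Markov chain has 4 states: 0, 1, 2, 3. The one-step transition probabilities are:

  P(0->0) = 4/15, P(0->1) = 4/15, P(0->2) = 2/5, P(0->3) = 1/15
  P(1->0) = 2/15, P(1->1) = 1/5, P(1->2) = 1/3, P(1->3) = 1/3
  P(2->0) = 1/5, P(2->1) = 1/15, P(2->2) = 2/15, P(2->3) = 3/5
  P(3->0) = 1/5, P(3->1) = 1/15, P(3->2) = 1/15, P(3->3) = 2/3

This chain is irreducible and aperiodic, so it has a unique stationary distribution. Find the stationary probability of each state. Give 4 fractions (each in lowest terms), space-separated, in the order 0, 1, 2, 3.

The stationary distribution satisfies pi = pi * P, i.e.:
  pi_0 = 4/15*pi_0 + 2/15*pi_1 + 1/5*pi_2 + 1/5*pi_3
  pi_1 = 4/15*pi_0 + 1/5*pi_1 + 1/15*pi_2 + 1/15*pi_3
  pi_2 = 2/5*pi_0 + 1/3*pi_1 + 2/15*pi_2 + 1/15*pi_3
  pi_3 = 1/15*pi_0 + 1/3*pi_1 + 3/5*pi_2 + 2/3*pi_3
with normalization: pi_0 + pi_1 + pi_2 + pi_3 = 1.

Using the first 3 balance equations plus normalization, the linear system A*pi = b is:
  [-11/15, 2/15, 1/5, 1/5] . pi = 0
  [4/15, -4/5, 1/15, 1/15] . pi = 0
  [2/5, 1/3, -13/15, 1/15] . pi = 0
  [1, 1, 1, 1] . pi = 1

Solving yields:
  pi_0 = 38/185
  pi_1 = 23/185
  pi_2 = 467/2590
  pi_3 = 1269/2590

Verification (pi * P):
  38/185*4/15 + 23/185*2/15 + 467/2590*1/5 + 1269/2590*1/5 = 38/185 = pi_0  (ok)
  38/185*4/15 + 23/185*1/5 + 467/2590*1/15 + 1269/2590*1/15 = 23/185 = pi_1  (ok)
  38/185*2/5 + 23/185*1/3 + 467/2590*2/15 + 1269/2590*1/15 = 467/2590 = pi_2  (ok)
  38/185*1/15 + 23/185*1/3 + 467/2590*3/5 + 1269/2590*2/3 = 1269/2590 = pi_3  (ok)

Answer: 38/185 23/185 467/2590 1269/2590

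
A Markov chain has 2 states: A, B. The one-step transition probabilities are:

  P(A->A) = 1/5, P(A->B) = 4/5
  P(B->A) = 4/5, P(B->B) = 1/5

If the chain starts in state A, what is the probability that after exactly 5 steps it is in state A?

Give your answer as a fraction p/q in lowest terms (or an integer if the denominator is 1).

Answer: 1441/3125

Derivation:
Computing P^5 by repeated multiplication:
P^1 =
  A: [1/5, 4/5]
  B: [4/5, 1/5]
P^2 =
  A: [17/25, 8/25]
  B: [8/25, 17/25]
P^3 =
  A: [49/125, 76/125]
  B: [76/125, 49/125]
P^4 =
  A: [353/625, 272/625]
  B: [272/625, 353/625]
P^5 =
  A: [1441/3125, 1684/3125]
  B: [1684/3125, 1441/3125]

(P^5)[A -> A] = 1441/3125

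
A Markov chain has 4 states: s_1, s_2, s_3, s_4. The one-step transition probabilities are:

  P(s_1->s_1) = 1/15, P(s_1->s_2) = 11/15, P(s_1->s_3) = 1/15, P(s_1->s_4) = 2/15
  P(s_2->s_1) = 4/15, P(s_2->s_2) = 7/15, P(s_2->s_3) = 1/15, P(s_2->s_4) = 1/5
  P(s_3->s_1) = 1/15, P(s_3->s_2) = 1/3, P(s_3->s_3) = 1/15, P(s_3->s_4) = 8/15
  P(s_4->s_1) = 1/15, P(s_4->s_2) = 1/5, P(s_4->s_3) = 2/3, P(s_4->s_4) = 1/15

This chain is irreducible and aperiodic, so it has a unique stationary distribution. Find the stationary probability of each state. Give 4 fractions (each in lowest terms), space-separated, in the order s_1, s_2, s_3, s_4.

The stationary distribution satisfies pi = pi * P, i.e.:
  pi_s_1 = 1/15*pi_s_1 + 4/15*pi_s_2 + 1/15*pi_s_3 + 1/15*pi_s_4
  pi_s_2 = 11/15*pi_s_1 + 7/15*pi_s_2 + 1/3*pi_s_3 + 1/5*pi_s_4
  pi_s_3 = 1/15*pi_s_1 + 1/15*pi_s_2 + 1/15*pi_s_3 + 2/3*pi_s_4
  pi_s_4 = 2/15*pi_s_1 + 1/5*pi_s_2 + 8/15*pi_s_3 + 1/15*pi_s_4
with normalization: pi_s_1 + pi_s_2 + pi_s_3 + pi_s_4 = 1.

Using the first 3 balance equations plus normalization, the linear system A*pi = b is:
  [-14/15, 4/15, 1/15, 1/15] . pi = 0
  [11/15, -8/15, 1/3, 1/5] . pi = 0
  [1/15, 1/15, -14/15, 2/3] . pi = 0
  [1, 1, 1, 1] . pi = 1

Solving yields:
  pi_s_1 = 31/206
  pi_s_2 = 259/618
  pi_s_3 = 251/1236
  pi_s_4 = 281/1236

Verification (pi * P):
  31/206*1/15 + 259/618*4/15 + 251/1236*1/15 + 281/1236*1/15 = 31/206 = pi_s_1  (ok)
  31/206*11/15 + 259/618*7/15 + 251/1236*1/3 + 281/1236*1/5 = 259/618 = pi_s_2  (ok)
  31/206*1/15 + 259/618*1/15 + 251/1236*1/15 + 281/1236*2/3 = 251/1236 = pi_s_3  (ok)
  31/206*2/15 + 259/618*1/5 + 251/1236*8/15 + 281/1236*1/15 = 281/1236 = pi_s_4  (ok)

Answer: 31/206 259/618 251/1236 281/1236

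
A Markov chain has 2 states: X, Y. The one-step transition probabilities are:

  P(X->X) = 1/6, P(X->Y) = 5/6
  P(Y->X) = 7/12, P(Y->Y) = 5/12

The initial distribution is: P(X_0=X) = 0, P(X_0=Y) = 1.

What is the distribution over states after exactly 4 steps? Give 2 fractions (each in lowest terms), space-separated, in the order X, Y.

Propagating the distribution step by step (d_{t+1} = d_t * P):
d_0 = (X=0, Y=1)
  d_1[X] = 0*1/6 + 1*7/12 = 7/12
  d_1[Y] = 0*5/6 + 1*5/12 = 5/12
d_1 = (X=7/12, Y=5/12)
  d_2[X] = 7/12*1/6 + 5/12*7/12 = 49/144
  d_2[Y] = 7/12*5/6 + 5/12*5/12 = 95/144
d_2 = (X=49/144, Y=95/144)
  d_3[X] = 49/144*1/6 + 95/144*7/12 = 763/1728
  d_3[Y] = 49/144*5/6 + 95/144*5/12 = 965/1728
d_3 = (X=763/1728, Y=965/1728)
  d_4[X] = 763/1728*1/6 + 965/1728*7/12 = 8281/20736
  d_4[Y] = 763/1728*5/6 + 965/1728*5/12 = 12455/20736
d_4 = (X=8281/20736, Y=12455/20736)

Answer: 8281/20736 12455/20736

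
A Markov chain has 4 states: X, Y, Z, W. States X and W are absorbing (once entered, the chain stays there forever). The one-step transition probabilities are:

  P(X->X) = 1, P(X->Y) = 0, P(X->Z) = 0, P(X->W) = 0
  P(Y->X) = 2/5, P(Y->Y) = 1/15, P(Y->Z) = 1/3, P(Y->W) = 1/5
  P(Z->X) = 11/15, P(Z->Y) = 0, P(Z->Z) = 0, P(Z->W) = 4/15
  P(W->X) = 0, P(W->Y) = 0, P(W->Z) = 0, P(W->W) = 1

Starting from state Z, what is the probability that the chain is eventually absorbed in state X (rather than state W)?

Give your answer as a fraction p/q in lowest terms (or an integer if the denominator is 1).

Let a_i = P(absorbed in X | start in state i).
Boundary conditions: a_X = 1, a_W = 0.
For each transient state i, a_i = sum_j P(i->j) * a_j:
  a_Y = 2/5*a_X + 1/15*a_Y + 1/3*a_Z + 1/5*a_W
  a_Z = 11/15*a_X + 0*a_Y + 0*a_Z + 4/15*a_W

Substituting a_X = 1 and a_W = 0, rearrange to (I - Q) a = r where r[i] = P(i -> X):
  [14/15, -1/3] . (a_Y, a_Z) = 2/5
  [0, 1] . (a_Y, a_Z) = 11/15

Solving yields:
  a_Y = 29/42
  a_Z = 11/15

Starting state is Z, so the absorption probability is a_Z = 11/15.

Answer: 11/15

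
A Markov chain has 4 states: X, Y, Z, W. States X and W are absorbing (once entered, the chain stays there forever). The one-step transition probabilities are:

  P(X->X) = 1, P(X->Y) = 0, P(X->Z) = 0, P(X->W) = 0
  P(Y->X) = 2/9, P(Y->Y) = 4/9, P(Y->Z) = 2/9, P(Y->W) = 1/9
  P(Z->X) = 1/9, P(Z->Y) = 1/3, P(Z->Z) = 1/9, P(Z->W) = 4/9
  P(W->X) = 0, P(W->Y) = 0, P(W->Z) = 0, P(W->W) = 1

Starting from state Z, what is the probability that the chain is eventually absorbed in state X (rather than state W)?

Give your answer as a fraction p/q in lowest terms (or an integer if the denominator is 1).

Answer: 11/34

Derivation:
Let a_i = P(absorbed in X | start in state i).
Boundary conditions: a_X = 1, a_W = 0.
For each transient state i, a_i = sum_j P(i->j) * a_j:
  a_Y = 2/9*a_X + 4/9*a_Y + 2/9*a_Z + 1/9*a_W
  a_Z = 1/9*a_X + 1/3*a_Y + 1/9*a_Z + 4/9*a_W

Substituting a_X = 1 and a_W = 0, rearrange to (I - Q) a = r where r[i] = P(i -> X):
  [5/9, -2/9] . (a_Y, a_Z) = 2/9
  [-1/3, 8/9] . (a_Y, a_Z) = 1/9

Solving yields:
  a_Y = 9/17
  a_Z = 11/34

Starting state is Z, so the absorption probability is a_Z = 11/34.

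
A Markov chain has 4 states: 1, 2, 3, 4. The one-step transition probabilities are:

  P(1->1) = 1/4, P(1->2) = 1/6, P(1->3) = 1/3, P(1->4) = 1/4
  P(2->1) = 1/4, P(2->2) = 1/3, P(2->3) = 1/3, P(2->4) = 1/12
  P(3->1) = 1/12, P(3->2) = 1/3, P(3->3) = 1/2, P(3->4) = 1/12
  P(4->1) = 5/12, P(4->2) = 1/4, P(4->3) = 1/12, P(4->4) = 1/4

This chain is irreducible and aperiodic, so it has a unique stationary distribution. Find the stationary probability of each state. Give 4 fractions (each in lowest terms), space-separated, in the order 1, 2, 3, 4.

The stationary distribution satisfies pi = pi * P, i.e.:
  pi_1 = 1/4*pi_1 + 1/4*pi_2 + 1/12*pi_3 + 5/12*pi_4
  pi_2 = 1/6*pi_1 + 1/3*pi_2 + 1/3*pi_3 + 1/4*pi_4
  pi_3 = 1/3*pi_1 + 1/3*pi_2 + 1/2*pi_3 + 1/12*pi_4
  pi_4 = 1/4*pi_1 + 1/12*pi_2 + 1/12*pi_3 + 1/4*pi_4
with normalization: pi_1 + pi_2 + pi_3 + pi_4 = 1.

Using the first 3 balance equations plus normalization, the linear system A*pi = b is:
  [-3/4, 1/4, 1/12, 5/12] . pi = 0
  [1/6, -2/3, 1/3, 1/4] . pi = 0
  [1/3, 1/3, -1/2, 1/12] . pi = 0
  [1, 1, 1, 1] . pi = 1

Solving yields:
  pi_1 = 3/14
  pi_2 = 2/7
  pi_3 = 5/14
  pi_4 = 1/7

Verification (pi * P):
  3/14*1/4 + 2/7*1/4 + 5/14*1/12 + 1/7*5/12 = 3/14 = pi_1  (ok)
  3/14*1/6 + 2/7*1/3 + 5/14*1/3 + 1/7*1/4 = 2/7 = pi_2  (ok)
  3/14*1/3 + 2/7*1/3 + 5/14*1/2 + 1/7*1/12 = 5/14 = pi_3  (ok)
  3/14*1/4 + 2/7*1/12 + 5/14*1/12 + 1/7*1/4 = 1/7 = pi_4  (ok)

Answer: 3/14 2/7 5/14 1/7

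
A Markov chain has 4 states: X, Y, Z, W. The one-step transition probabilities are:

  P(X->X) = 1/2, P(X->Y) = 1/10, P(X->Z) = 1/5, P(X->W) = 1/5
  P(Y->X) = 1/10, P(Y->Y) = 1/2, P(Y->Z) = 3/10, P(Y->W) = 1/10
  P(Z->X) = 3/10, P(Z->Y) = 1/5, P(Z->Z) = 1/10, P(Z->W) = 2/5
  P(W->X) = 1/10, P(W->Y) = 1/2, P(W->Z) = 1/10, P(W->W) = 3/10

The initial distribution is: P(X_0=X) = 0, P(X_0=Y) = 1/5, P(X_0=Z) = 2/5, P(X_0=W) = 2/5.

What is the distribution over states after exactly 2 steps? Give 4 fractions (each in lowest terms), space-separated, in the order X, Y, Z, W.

Propagating the distribution step by step (d_{t+1} = d_t * P):
d_0 = (X=0, Y=1/5, Z=2/5, W=2/5)
  d_1[X] = 0*1/2 + 1/5*1/10 + 2/5*3/10 + 2/5*1/10 = 9/50
  d_1[Y] = 0*1/10 + 1/5*1/2 + 2/5*1/5 + 2/5*1/2 = 19/50
  d_1[Z] = 0*1/5 + 1/5*3/10 + 2/5*1/10 + 2/5*1/10 = 7/50
  d_1[W] = 0*1/5 + 1/5*1/10 + 2/5*2/5 + 2/5*3/10 = 3/10
d_1 = (X=9/50, Y=19/50, Z=7/50, W=3/10)
  d_2[X] = 9/50*1/2 + 19/50*1/10 + 7/50*3/10 + 3/10*1/10 = 1/5
  d_2[Y] = 9/50*1/10 + 19/50*1/2 + 7/50*1/5 + 3/10*1/2 = 193/500
  d_2[Z] = 9/50*1/5 + 19/50*3/10 + 7/50*1/10 + 3/10*1/10 = 97/500
  d_2[W] = 9/50*1/5 + 19/50*1/10 + 7/50*2/5 + 3/10*3/10 = 11/50
d_2 = (X=1/5, Y=193/500, Z=97/500, W=11/50)

Answer: 1/5 193/500 97/500 11/50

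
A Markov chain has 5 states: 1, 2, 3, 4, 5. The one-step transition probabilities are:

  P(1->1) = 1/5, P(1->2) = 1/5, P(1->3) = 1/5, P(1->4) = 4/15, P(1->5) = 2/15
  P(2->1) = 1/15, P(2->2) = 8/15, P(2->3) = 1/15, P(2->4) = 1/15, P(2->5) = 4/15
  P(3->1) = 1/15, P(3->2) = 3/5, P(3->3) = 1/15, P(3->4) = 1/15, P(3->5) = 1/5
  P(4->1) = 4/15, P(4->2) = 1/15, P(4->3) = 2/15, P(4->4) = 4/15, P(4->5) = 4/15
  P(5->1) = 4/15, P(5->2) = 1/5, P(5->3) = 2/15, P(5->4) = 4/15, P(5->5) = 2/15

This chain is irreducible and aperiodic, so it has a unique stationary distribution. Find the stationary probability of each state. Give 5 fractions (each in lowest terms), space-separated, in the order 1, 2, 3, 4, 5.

Answer: 433/2608 13039/39120 4481/39120 433/2445 8177/39120

Derivation:
The stationary distribution satisfies pi = pi * P, i.e.:
  pi_1 = 1/5*pi_1 + 1/15*pi_2 + 1/15*pi_3 + 4/15*pi_4 + 4/15*pi_5
  pi_2 = 1/5*pi_1 + 8/15*pi_2 + 3/5*pi_3 + 1/15*pi_4 + 1/5*pi_5
  pi_3 = 1/5*pi_1 + 1/15*pi_2 + 1/15*pi_3 + 2/15*pi_4 + 2/15*pi_5
  pi_4 = 4/15*pi_1 + 1/15*pi_2 + 1/15*pi_3 + 4/15*pi_4 + 4/15*pi_5
  pi_5 = 2/15*pi_1 + 4/15*pi_2 + 1/5*pi_3 + 4/15*pi_4 + 2/15*pi_5
with normalization: pi_1 + pi_2 + pi_3 + pi_4 + pi_5 = 1.

Using the first 4 balance equations plus normalization, the linear system A*pi = b is:
  [-4/5, 1/15, 1/15, 4/15, 4/15] . pi = 0
  [1/5, -7/15, 3/5, 1/15, 1/5] . pi = 0
  [1/5, 1/15, -14/15, 2/15, 2/15] . pi = 0
  [4/15, 1/15, 1/15, -11/15, 4/15] . pi = 0
  [1, 1, 1, 1, 1] . pi = 1

Solving yields:
  pi_1 = 433/2608
  pi_2 = 13039/39120
  pi_3 = 4481/39120
  pi_4 = 433/2445
  pi_5 = 8177/39120

Verification (pi * P):
  433/2608*1/5 + 13039/39120*1/15 + 4481/39120*1/15 + 433/2445*4/15 + 8177/39120*4/15 = 433/2608 = pi_1  (ok)
  433/2608*1/5 + 13039/39120*8/15 + 4481/39120*3/5 + 433/2445*1/15 + 8177/39120*1/5 = 13039/39120 = pi_2  (ok)
  433/2608*1/5 + 13039/39120*1/15 + 4481/39120*1/15 + 433/2445*2/15 + 8177/39120*2/15 = 4481/39120 = pi_3  (ok)
  433/2608*4/15 + 13039/39120*1/15 + 4481/39120*1/15 + 433/2445*4/15 + 8177/39120*4/15 = 433/2445 = pi_4  (ok)
  433/2608*2/15 + 13039/39120*4/15 + 4481/39120*1/5 + 433/2445*4/15 + 8177/39120*2/15 = 8177/39120 = pi_5  (ok)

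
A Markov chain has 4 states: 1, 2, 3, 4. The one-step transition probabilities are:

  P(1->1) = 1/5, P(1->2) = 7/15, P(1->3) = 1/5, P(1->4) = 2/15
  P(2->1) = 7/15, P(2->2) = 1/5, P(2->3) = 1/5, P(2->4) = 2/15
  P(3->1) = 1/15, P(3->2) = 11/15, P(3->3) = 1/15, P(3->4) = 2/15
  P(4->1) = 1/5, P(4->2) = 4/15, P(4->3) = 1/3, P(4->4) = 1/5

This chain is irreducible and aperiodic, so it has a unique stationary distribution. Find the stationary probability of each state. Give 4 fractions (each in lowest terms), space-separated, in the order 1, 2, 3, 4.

The stationary distribution satisfies pi = pi * P, i.e.:
  pi_1 = 1/5*pi_1 + 7/15*pi_2 + 1/15*pi_3 + 1/5*pi_4
  pi_2 = 7/15*pi_1 + 1/5*pi_2 + 11/15*pi_3 + 4/15*pi_4
  pi_3 = 1/5*pi_1 + 1/5*pi_2 + 1/15*pi_3 + 1/3*pi_4
  pi_4 = 2/15*pi_1 + 2/15*pi_2 + 2/15*pi_3 + 1/5*pi_4
with normalization: pi_1 + pi_2 + pi_3 + pi_4 = 1.

Using the first 3 balance equations plus normalization, the linear system A*pi = b is:
  [-4/5, 7/15, 1/15, 1/5] . pi = 0
  [7/15, -4/5, 11/15, 4/15] . pi = 0
  [1/5, 1/5, -14/15, 1/3] . pi = 0
  [1, 1, 1, 1] . pi = 1

Solving yields:
  pi_1 = 33/119
  pi_2 = 46/119
  pi_3 = 23/119
  pi_4 = 1/7

Verification (pi * P):
  33/119*1/5 + 46/119*7/15 + 23/119*1/15 + 1/7*1/5 = 33/119 = pi_1  (ok)
  33/119*7/15 + 46/119*1/5 + 23/119*11/15 + 1/7*4/15 = 46/119 = pi_2  (ok)
  33/119*1/5 + 46/119*1/5 + 23/119*1/15 + 1/7*1/3 = 23/119 = pi_3  (ok)
  33/119*2/15 + 46/119*2/15 + 23/119*2/15 + 1/7*1/5 = 1/7 = pi_4  (ok)

Answer: 33/119 46/119 23/119 1/7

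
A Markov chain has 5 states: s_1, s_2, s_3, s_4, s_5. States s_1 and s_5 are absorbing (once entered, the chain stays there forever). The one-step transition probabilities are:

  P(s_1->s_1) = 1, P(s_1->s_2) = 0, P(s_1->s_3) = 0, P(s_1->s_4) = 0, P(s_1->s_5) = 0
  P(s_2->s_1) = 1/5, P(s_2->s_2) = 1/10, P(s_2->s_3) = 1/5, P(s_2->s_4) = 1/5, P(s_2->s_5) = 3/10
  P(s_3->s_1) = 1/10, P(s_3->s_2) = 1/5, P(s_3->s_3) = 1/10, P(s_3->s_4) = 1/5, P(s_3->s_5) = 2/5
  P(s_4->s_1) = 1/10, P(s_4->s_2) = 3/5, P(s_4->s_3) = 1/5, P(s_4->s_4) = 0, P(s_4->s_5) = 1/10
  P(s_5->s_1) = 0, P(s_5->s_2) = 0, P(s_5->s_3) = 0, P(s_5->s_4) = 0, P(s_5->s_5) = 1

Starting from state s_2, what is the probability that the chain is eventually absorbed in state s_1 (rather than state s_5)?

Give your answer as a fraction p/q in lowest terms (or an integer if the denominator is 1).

Answer: 109/297

Derivation:
Let a_i = P(absorbed in s_1 | start in state i).
Boundary conditions: a_s_1 = 1, a_s_5 = 0.
For each transient state i, a_i = sum_j P(i->j) * a_j:
  a_s_2 = 1/5*a_s_1 + 1/10*a_s_2 + 1/5*a_s_3 + 1/5*a_s_4 + 3/10*a_s_5
  a_s_3 = 1/10*a_s_1 + 1/5*a_s_2 + 1/10*a_s_3 + 1/5*a_s_4 + 2/5*a_s_5
  a_s_4 = 1/10*a_s_1 + 3/5*a_s_2 + 1/5*a_s_3 + 0*a_s_4 + 1/10*a_s_5

Substituting a_s_1 = 1 and a_s_5 = 0, rearrange to (I - Q) a = r where r[i] = P(i -> s_1):
  [9/10, -1/5, -1/5] . (a_s_2, a_s_3, a_s_4) = 1/5
  [-1/5, 9/10, -1/5] . (a_s_2, a_s_3, a_s_4) = 1/10
  [-3/5, -1/5, 1] . (a_s_2, a_s_3, a_s_4) = 1/10

Solving yields:
  a_s_2 = 109/297
  a_s_3 = 82/297
  a_s_4 = 223/594

Starting state is s_2, so the absorption probability is a_s_2 = 109/297.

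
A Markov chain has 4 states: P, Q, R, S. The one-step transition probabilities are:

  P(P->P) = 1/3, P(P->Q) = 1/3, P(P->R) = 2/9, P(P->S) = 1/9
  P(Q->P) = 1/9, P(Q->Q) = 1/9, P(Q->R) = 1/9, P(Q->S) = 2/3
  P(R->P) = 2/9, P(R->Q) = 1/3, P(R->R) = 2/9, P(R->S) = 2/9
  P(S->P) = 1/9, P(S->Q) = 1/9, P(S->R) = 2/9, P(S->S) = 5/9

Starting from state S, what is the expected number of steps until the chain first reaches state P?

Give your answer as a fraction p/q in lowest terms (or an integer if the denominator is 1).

Answer: 747/100

Derivation:
Let h_i = expected steps to first reach P from state i.
Boundary: h_P = 0.
First-step equations for the other states:
  h_Q = 1 + 1/9*h_P + 1/9*h_Q + 1/9*h_R + 2/3*h_S
  h_R = 1 + 2/9*h_P + 1/3*h_Q + 2/9*h_R + 2/9*h_S
  h_S = 1 + 1/9*h_P + 1/9*h_Q + 2/9*h_R + 5/9*h_S

Substituting h_P = 0 and rearranging gives the linear system (I - Q) h = 1:
  [8/9, -1/9, -2/3] . (h_Q, h_R, h_S) = 1
  [-1/3, 7/9, -2/9] . (h_Q, h_R, h_S) = 1
  [-1/9, -2/9, 4/9] . (h_Q, h_R, h_S) = 1

Solving yields:
  h_Q = 189/25
  h_R = 333/50
  h_S = 747/100

Starting state is S, so the expected hitting time is h_S = 747/100.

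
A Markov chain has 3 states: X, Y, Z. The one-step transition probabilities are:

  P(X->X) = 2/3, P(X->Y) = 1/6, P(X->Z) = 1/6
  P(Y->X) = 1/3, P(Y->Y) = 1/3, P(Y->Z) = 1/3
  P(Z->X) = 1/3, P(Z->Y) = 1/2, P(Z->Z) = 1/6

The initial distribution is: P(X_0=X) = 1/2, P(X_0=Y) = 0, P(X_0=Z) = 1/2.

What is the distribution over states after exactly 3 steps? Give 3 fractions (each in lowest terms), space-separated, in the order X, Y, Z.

Answer: 1/2 31/108 23/108

Derivation:
Propagating the distribution step by step (d_{t+1} = d_t * P):
d_0 = (X=1/2, Y=0, Z=1/2)
  d_1[X] = 1/2*2/3 + 0*1/3 + 1/2*1/3 = 1/2
  d_1[Y] = 1/2*1/6 + 0*1/3 + 1/2*1/2 = 1/3
  d_1[Z] = 1/2*1/6 + 0*1/3 + 1/2*1/6 = 1/6
d_1 = (X=1/2, Y=1/3, Z=1/6)
  d_2[X] = 1/2*2/3 + 1/3*1/3 + 1/6*1/3 = 1/2
  d_2[Y] = 1/2*1/6 + 1/3*1/3 + 1/6*1/2 = 5/18
  d_2[Z] = 1/2*1/6 + 1/3*1/3 + 1/6*1/6 = 2/9
d_2 = (X=1/2, Y=5/18, Z=2/9)
  d_3[X] = 1/2*2/3 + 5/18*1/3 + 2/9*1/3 = 1/2
  d_3[Y] = 1/2*1/6 + 5/18*1/3 + 2/9*1/2 = 31/108
  d_3[Z] = 1/2*1/6 + 5/18*1/3 + 2/9*1/6 = 23/108
d_3 = (X=1/2, Y=31/108, Z=23/108)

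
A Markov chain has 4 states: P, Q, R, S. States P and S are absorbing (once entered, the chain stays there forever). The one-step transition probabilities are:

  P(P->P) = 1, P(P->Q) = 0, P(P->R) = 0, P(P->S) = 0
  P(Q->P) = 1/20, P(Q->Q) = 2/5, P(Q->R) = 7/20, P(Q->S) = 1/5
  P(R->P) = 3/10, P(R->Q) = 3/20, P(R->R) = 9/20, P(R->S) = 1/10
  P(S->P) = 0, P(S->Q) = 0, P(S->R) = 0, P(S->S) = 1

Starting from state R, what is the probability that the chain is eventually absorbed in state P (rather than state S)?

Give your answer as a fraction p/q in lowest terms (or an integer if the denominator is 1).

Answer: 25/37

Derivation:
Let a_i = P(absorbed in P | start in state i).
Boundary conditions: a_P = 1, a_S = 0.
For each transient state i, a_i = sum_j P(i->j) * a_j:
  a_Q = 1/20*a_P + 2/5*a_Q + 7/20*a_R + 1/5*a_S
  a_R = 3/10*a_P + 3/20*a_Q + 9/20*a_R + 1/10*a_S

Substituting a_P = 1 and a_S = 0, rearrange to (I - Q) a = r where r[i] = P(i -> P):
  [3/5, -7/20] . (a_Q, a_R) = 1/20
  [-3/20, 11/20] . (a_Q, a_R) = 3/10

Solving yields:
  a_Q = 53/111
  a_R = 25/37

Starting state is R, so the absorption probability is a_R = 25/37.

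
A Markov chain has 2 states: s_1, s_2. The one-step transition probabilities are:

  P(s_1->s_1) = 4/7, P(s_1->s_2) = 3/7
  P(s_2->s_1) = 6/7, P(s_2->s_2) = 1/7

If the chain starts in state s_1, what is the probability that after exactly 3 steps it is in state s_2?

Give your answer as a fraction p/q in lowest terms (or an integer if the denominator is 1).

Computing P^3 by repeated multiplication:
P^1 =
  s_1: [4/7, 3/7]
  s_2: [6/7, 1/7]
P^2 =
  s_1: [34/49, 15/49]
  s_2: [30/49, 19/49]
P^3 =
  s_1: [226/343, 117/343]
  s_2: [234/343, 109/343]

(P^3)[s_1 -> s_2] = 117/343

Answer: 117/343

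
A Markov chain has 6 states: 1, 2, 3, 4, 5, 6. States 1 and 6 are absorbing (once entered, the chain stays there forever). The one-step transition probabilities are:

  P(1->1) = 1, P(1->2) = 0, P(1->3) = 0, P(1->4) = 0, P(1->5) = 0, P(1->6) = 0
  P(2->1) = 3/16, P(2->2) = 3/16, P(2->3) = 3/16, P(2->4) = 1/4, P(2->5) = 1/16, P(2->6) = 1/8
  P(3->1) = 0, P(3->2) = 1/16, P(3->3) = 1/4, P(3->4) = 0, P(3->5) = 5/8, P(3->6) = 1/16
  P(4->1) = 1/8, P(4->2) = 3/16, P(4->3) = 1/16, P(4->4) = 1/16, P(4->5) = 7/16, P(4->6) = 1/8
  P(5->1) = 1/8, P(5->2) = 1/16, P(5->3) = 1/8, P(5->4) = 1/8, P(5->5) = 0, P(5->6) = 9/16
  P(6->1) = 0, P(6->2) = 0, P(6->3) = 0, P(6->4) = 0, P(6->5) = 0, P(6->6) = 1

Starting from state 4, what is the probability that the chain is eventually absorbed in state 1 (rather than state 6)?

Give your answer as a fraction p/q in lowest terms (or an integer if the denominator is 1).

Answer: 277/842

Derivation:
Let a_i = P(absorbed in 1 | start in state i).
Boundary conditions: a_1 = 1, a_6 = 0.
For each transient state i, a_i = sum_j P(i->j) * a_j:
  a_2 = 3/16*a_1 + 3/16*a_2 + 3/16*a_3 + 1/4*a_4 + 1/16*a_5 + 1/8*a_6
  a_3 = 0*a_1 + 1/16*a_2 + 1/4*a_3 + 0*a_4 + 5/8*a_5 + 1/16*a_6
  a_4 = 1/8*a_1 + 3/16*a_2 + 1/16*a_3 + 1/16*a_4 + 7/16*a_5 + 1/8*a_6
  a_5 = 1/8*a_1 + 1/16*a_2 + 1/8*a_3 + 1/8*a_4 + 0*a_5 + 9/16*a_6

Substituting a_1 = 1 and a_6 = 0, rearrange to (I - Q) a = r where r[i] = P(i -> 1):
  [13/16, -3/16, -1/4, -1/16] . (a_2, a_3, a_4, a_5) = 3/16
  [-1/16, 3/4, 0, -5/8] . (a_2, a_3, a_4, a_5) = 0
  [-3/16, -1/16, 15/16, -7/16] . (a_2, a_3, a_4, a_5) = 1/8
  [-1/16, -1/8, -1/8, 1] . (a_2, a_3, a_4, a_5) = 1/8

Solving yields:
  a_2 = 2683/6736
  a_3 = 2893/13472
  a_4 = 277/842
  a_5 = 2935/13472

Starting state is 4, so the absorption probability is a_4 = 277/842.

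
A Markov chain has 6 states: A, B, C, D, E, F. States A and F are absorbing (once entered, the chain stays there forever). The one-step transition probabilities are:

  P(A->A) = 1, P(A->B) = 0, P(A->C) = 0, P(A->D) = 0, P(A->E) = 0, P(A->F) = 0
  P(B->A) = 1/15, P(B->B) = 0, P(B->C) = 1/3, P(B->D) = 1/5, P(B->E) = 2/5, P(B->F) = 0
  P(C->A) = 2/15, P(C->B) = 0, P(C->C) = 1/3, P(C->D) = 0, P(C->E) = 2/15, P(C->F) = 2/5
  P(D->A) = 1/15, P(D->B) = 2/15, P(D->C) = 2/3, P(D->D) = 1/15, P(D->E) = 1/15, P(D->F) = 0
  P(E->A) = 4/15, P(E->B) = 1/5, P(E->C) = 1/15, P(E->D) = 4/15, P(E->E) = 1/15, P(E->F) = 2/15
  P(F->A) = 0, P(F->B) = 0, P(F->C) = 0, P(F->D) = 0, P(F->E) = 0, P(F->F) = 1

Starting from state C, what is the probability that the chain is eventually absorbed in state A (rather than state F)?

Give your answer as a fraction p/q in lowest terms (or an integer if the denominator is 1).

Let a_i = P(absorbed in A | start in state i).
Boundary conditions: a_A = 1, a_F = 0.
For each transient state i, a_i = sum_j P(i->j) * a_j:
  a_B = 1/15*a_A + 0*a_B + 1/3*a_C + 1/5*a_D + 2/5*a_E + 0*a_F
  a_C = 2/15*a_A + 0*a_B + 1/3*a_C + 0*a_D + 2/15*a_E + 2/5*a_F
  a_D = 1/15*a_A + 2/15*a_B + 2/3*a_C + 1/15*a_D + 1/15*a_E + 0*a_F
  a_E = 4/15*a_A + 1/5*a_B + 1/15*a_C + 4/15*a_D + 1/15*a_E + 2/15*a_F

Substituting a_A = 1 and a_F = 0, rearrange to (I - Q) a = r where r[i] = P(i -> A):
  [1, -1/3, -1/5, -2/5] . (a_B, a_C, a_D, a_E) = 1/15
  [0, 2/3, 0, -2/15] . (a_B, a_C, a_D, a_E) = 2/15
  [-2/15, -2/3, 14/15, -1/15] . (a_B, a_C, a_D, a_E) = 1/15
  [-1/5, -1/15, -4/15, 14/15] . (a_B, a_C, a_D, a_E) = 4/15

Solving yields:
  a_B = 5100/11291
  a_C = 3422/11291
  a_D = 4395/11291
  a_E = 5819/11291

Starting state is C, so the absorption probability is a_C = 3422/11291.

Answer: 3422/11291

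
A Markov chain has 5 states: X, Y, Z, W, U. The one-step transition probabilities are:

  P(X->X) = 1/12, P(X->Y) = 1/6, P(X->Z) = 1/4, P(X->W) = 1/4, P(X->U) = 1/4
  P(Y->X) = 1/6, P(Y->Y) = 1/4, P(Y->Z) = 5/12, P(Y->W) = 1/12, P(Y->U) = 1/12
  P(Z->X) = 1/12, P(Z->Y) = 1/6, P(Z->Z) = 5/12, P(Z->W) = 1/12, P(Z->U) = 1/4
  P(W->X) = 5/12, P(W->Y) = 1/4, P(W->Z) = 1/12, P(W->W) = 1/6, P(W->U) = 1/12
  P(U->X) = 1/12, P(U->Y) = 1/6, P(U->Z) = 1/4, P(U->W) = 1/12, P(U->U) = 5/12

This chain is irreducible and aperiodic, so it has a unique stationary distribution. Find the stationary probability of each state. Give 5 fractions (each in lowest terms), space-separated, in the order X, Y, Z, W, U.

The stationary distribution satisfies pi = pi * P, i.e.:
  pi_X = 1/12*pi_X + 1/6*pi_Y + 1/12*pi_Z + 5/12*pi_W + 1/12*pi_U
  pi_Y = 1/6*pi_X + 1/4*pi_Y + 1/6*pi_Z + 1/4*pi_W + 1/6*pi_U
  pi_Z = 1/4*pi_X + 5/12*pi_Y + 5/12*pi_Z + 1/12*pi_W + 1/4*pi_U
  pi_W = 1/4*pi_X + 1/12*pi_Y + 1/12*pi_Z + 1/6*pi_W + 1/12*pi_U
  pi_U = 1/4*pi_X + 1/12*pi_Y + 1/4*pi_Z + 1/12*pi_W + 5/12*pi_U
with normalization: pi_X + pi_Y + pi_Z + pi_W + pi_U = 1.

Using the first 4 balance equations plus normalization, the linear system A*pi = b is:
  [-11/12, 1/6, 1/12, 5/12, 1/12] . pi = 0
  [1/6, -3/4, 1/6, 1/4, 1/6] . pi = 0
  [1/4, 5/12, -7/12, 1/12, 1/4] . pi = 0
  [1/4, 1/12, 1/12, -5/6, 1/12] . pi = 0
  [1, 1, 1, 1, 1] . pi = 1

Solving yields:
  pi_X = 94/681
  pi_Y = 131/681
  pi_Z = 2147/6810
  pi_W = 79/681
  pi_U = 541/2270

Verification (pi * P):
  94/681*1/12 + 131/681*1/6 + 2147/6810*1/12 + 79/681*5/12 + 541/2270*1/12 = 94/681 = pi_X  (ok)
  94/681*1/6 + 131/681*1/4 + 2147/6810*1/6 + 79/681*1/4 + 541/2270*1/6 = 131/681 = pi_Y  (ok)
  94/681*1/4 + 131/681*5/12 + 2147/6810*5/12 + 79/681*1/12 + 541/2270*1/4 = 2147/6810 = pi_Z  (ok)
  94/681*1/4 + 131/681*1/12 + 2147/6810*1/12 + 79/681*1/6 + 541/2270*1/12 = 79/681 = pi_W  (ok)
  94/681*1/4 + 131/681*1/12 + 2147/6810*1/4 + 79/681*1/12 + 541/2270*5/12 = 541/2270 = pi_U  (ok)

Answer: 94/681 131/681 2147/6810 79/681 541/2270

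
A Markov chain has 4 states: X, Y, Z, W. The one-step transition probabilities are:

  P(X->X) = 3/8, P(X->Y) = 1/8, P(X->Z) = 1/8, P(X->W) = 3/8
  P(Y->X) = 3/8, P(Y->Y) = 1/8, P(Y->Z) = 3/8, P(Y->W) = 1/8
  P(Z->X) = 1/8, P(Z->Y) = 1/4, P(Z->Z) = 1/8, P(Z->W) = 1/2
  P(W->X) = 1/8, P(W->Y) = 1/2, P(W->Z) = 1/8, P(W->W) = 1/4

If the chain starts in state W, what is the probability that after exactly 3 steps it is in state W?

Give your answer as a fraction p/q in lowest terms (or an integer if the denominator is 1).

Computing P^3 by repeated multiplication:
P^1 =
  X: [3/8, 1/8, 1/8, 3/8]
  Y: [3/8, 1/8, 3/8, 1/8]
  Z: [1/8, 1/4, 1/8, 1/2]
  W: [1/8, 1/2, 1/8, 1/4]
P^2 =
  X: [1/4, 9/32, 5/32, 5/16]
  Y: [1/4, 7/32, 5/32, 3/8]
  Z: [7/32, 21/64, 3/16, 17/64]
  W: [9/32, 15/64, 1/4, 15/64]
P^3 =
  X: [33/128, 67/256, 25/128, 73/256]
  Y: [31/128, 73/256, 23/128, 75/256]
  Z: [67/256, 127/512, 53/256, 145/512]
  W: [65/256, 125/512, 47/256, 163/512]

(P^3)[W -> W] = 163/512

Answer: 163/512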